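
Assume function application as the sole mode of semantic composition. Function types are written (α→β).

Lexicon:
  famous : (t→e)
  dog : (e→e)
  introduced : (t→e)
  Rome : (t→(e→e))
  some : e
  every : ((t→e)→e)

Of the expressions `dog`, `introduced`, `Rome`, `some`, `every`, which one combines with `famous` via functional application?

dog : (e→e) — famous needs t; dog needs e; neither fits.
introduced : (t→e) — famous needs t; introduced needs t; neither fits.
Rome : (t→(e→e)) — famous needs t; Rome needs t; neither fits.
some : e — famous needs t; some needs nothing (atomic); neither fits.
every — combines: every : ((t→e)→e) takes famous : (t→e) as argument, giving e.

every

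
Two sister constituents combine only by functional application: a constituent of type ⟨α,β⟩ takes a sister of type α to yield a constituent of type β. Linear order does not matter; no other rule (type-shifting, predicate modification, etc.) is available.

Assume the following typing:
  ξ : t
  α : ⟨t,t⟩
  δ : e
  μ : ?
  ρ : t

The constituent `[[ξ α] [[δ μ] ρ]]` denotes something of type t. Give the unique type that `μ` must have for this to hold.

⟨e,⟨t,⟨t,t⟩⟩⟩

[[ξ α] [[δ μ] ρ]] must have type t. The sister [ξ α] has type t; that is not a function onto t, so [[δ μ] ρ] must be the functor, of type ⟨t,t⟩.
[[δ μ] ρ] must have type ⟨t,t⟩. The sister ρ has type t; that is not a function onto ⟨t,t⟩, so [δ μ] must be the functor, of type ⟨t,⟨t,t⟩⟩.
[δ μ] must have type ⟨t,⟨t,t⟩⟩. The sister δ has type e; that is not a function onto ⟨t,⟨t,t⟩⟩, so μ must be the functor, of type ⟨e,⟨t,⟨t,t⟩⟩⟩.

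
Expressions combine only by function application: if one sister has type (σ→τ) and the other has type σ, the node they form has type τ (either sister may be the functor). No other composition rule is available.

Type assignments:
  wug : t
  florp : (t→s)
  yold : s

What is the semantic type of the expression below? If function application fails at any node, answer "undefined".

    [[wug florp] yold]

undefined

At [wug florp], florp : (t→s) takes wug : t, giving s.
[[wug florp] yold]: s with s — neither is a function whose domain matches the other; composition fails here.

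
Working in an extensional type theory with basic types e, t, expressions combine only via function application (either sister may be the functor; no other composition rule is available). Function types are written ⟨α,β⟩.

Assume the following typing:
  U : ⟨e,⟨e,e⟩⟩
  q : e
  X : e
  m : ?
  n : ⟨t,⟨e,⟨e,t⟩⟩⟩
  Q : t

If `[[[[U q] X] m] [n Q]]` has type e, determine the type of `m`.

⟨e,⟨⟨e,⟨e,t⟩⟩,e⟩⟩

For [[[[U q] X] m] [n Q]] to have type e with [n Q] of type ⟨e,⟨e,t⟩⟩, [[[U q] X] m] must be the function: [[[U q] X] m] : ⟨⟨e,⟨e,t⟩⟩,e⟩.
For [[[U q] X] m] to have type ⟨⟨e,⟨e,t⟩⟩,e⟩ with [[U q] X] of type e, m must be the function: m : ⟨e,⟨⟨e,⟨e,t⟩⟩,e⟩⟩.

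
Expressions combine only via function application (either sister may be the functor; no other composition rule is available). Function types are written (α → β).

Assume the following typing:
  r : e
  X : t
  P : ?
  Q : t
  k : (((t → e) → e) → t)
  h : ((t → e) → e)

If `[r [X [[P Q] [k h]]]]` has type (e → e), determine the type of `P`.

At [r [X [[P Q] [k h]]]] (required: (e → e)): r is e, which is not a function with range (e → e); hence [X [[P Q] [k h]]] is the functor — type (e → (e → e)).
At [X [[P Q] [k h]]] (required: (e → (e → e))): X is t, which is not a function with range (e → (e → e)); hence [[P Q] [k h]] is the functor — type (t → (e → (e → e))).
At [[P Q] [k h]] (required: (t → (e → (e → e)))): [k h] is t, which is not a function with range (t → (e → (e → e))); hence [P Q] is the functor — type (t → (t → (e → (e → e)))).
At [P Q] (required: (t → (t → (e → (e → e))))): Q is t, which is not a function with range (t → (t → (e → (e → e)))); hence P is the functor — type (t → (t → (t → (e → (e → e))))).

(t → (t → (t → (e → (e → e)))))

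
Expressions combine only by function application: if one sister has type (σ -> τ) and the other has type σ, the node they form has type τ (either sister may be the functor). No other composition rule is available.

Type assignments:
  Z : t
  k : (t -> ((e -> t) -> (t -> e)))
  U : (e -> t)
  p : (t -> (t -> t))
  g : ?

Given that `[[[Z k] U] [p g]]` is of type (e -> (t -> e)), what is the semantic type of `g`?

[[[Z k] U] [p g]] must have type (e -> (t -> e)). The sister [[Z k] U] has type (t -> e); that is not a function onto (e -> (t -> e)), so [p g] must be the functor, of type ((t -> e) -> (e -> (t -> e))).
[p g] must have type ((t -> e) -> (e -> (t -> e))). The sister p has type (t -> (t -> t)); that is not a function onto ((t -> e) -> (e -> (t -> e))), so g must be the functor, of type ((t -> (t -> t)) -> ((t -> e) -> (e -> (t -> e)))).

((t -> (t -> t)) -> ((t -> e) -> (e -> (t -> e))))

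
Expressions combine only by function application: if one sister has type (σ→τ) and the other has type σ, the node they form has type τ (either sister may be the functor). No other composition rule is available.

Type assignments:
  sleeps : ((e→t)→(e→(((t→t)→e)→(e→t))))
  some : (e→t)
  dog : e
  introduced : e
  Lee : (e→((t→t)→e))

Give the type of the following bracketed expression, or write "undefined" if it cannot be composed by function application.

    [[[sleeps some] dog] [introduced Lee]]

(e→t)

At [sleeps some], sleeps : ((e→t)→(e→(((t→t)→e)→(e→t)))) takes some : (e→t), giving (e→(((t→t)→e)→(e→t))).
At [[sleeps some] dog], [sleeps some] : (e→(((t→t)→e)→(e→t))) takes dog : e, giving (((t→t)→e)→(e→t)).
At [introduced Lee], Lee : (e→((t→t)→e)) takes introduced : e, giving ((t→t)→e).
At [[[sleeps some] dog] [introduced Lee]], [[sleeps some] dog] : (((t→t)→e)→(e→t)) takes [introduced Lee] : ((t→t)→e), giving (e→t).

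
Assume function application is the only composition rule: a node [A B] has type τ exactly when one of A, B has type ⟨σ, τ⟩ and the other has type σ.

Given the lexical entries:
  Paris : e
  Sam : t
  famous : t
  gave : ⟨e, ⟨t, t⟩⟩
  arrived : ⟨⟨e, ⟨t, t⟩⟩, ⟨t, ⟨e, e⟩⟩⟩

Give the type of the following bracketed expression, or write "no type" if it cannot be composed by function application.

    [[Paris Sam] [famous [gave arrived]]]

no type

[Paris Sam]: e and t cannot combine by function application — type clash.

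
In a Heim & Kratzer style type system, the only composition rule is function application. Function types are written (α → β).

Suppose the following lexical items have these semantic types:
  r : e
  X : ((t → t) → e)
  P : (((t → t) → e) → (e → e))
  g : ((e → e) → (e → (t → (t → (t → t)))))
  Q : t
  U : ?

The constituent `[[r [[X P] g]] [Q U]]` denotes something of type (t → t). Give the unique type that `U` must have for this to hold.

[[r [[X P] g]] [Q U]] must have type (t → t). The sister [r [[X P] g]] has type (t → (t → (t → t))); that is not a function onto (t → t), so [Q U] must be the functor, of type ((t → (t → (t → t))) → (t → t)).
[Q U] must have type ((t → (t → (t → t))) → (t → t)). The sister Q has type t; that is not a function onto ((t → (t → (t → t))) → (t → t)), so U must be the functor, of type (t → ((t → (t → (t → t))) → (t → t))).

(t → ((t → (t → (t → t))) → (t → t)))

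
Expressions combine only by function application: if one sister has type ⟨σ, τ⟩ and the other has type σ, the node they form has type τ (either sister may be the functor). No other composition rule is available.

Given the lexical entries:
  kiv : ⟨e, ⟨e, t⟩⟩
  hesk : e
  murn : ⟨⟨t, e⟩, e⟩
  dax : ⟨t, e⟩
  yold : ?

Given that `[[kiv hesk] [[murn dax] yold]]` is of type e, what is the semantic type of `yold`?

[[kiv hesk] [[murn dax] yold]] must have type e. The sister [kiv hesk] has type ⟨e, t⟩; that is not a function onto e, so [[murn dax] yold] must be the functor, of type ⟨⟨e, t⟩, e⟩.
[[murn dax] yold] must have type ⟨⟨e, t⟩, e⟩. The sister [murn dax] has type e; that is not a function onto ⟨⟨e, t⟩, e⟩, so yold must be the functor, of type ⟨e, ⟨⟨e, t⟩, e⟩⟩.

⟨e, ⟨⟨e, t⟩, e⟩⟩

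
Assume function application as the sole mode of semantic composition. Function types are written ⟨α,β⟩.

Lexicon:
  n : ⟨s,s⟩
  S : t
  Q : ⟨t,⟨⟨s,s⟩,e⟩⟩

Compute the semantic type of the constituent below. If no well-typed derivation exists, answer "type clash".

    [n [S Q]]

[S Q]: ⟨t,⟨⟨s,s⟩,e⟩⟩ applied to t yields ⟨⟨s,s⟩,e⟩.
[n [S Q]]: ⟨⟨s,s⟩,e⟩ applied to ⟨s,s⟩ yields e.

e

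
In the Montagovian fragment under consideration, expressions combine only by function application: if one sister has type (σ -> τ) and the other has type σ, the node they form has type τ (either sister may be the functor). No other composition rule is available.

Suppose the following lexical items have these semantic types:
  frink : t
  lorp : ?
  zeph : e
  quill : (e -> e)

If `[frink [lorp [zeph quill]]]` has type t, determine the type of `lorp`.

(e -> (t -> t))

[frink [lorp [zeph quill]]] is required to be t. frink : t cannot yield t as functor, so [lorp [zeph quill]] : (t -> t).
[lorp [zeph quill]] is required to be (t -> t). [zeph quill] : e cannot yield (t -> t) as functor, so lorp : (e -> (t -> t)).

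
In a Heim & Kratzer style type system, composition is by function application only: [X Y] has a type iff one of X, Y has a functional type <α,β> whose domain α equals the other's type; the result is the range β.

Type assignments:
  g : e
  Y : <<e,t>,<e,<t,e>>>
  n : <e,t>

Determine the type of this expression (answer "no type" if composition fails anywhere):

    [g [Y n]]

[Y n]: functor Y : <<e,t>,<e,<t,e>>>, argument n : <e,t>; result <e,<t,e>>.
[g [Y n]]: functor [Y n] : <e,<t,e>>, argument g : e; result <t,e>.

<t,e>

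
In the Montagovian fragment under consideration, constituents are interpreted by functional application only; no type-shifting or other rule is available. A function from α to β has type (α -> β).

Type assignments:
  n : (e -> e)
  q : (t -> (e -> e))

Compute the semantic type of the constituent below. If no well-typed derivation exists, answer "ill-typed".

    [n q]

[n q]: (e -> e) and (t -> (e -> e)) cannot combine by function application — type clash.

ill-typed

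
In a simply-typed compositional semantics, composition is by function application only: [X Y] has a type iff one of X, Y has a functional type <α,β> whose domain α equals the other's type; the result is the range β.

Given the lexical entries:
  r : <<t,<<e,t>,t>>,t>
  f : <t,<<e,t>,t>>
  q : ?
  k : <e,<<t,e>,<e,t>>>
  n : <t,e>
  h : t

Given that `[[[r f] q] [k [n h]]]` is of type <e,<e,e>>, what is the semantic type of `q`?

[[[r f] q] [k [n h]]] is required to be <e,<e,e>>. [k [n h]] : <<t,e>,<e,t>> cannot yield <e,<e,e>> as functor, so [[r f] q] : <<<t,e>,<e,t>>,<e,<e,e>>>.
[[r f] q] is required to be <<<t,e>,<e,t>>,<e,<e,e>>>. [r f] : t cannot yield <<<t,e>,<e,t>>,<e,<e,e>>> as functor, so q : <t,<<<t,e>,<e,t>>,<e,<e,e>>>>.

<t,<<<t,e>,<e,t>>,<e,<e,e>>>>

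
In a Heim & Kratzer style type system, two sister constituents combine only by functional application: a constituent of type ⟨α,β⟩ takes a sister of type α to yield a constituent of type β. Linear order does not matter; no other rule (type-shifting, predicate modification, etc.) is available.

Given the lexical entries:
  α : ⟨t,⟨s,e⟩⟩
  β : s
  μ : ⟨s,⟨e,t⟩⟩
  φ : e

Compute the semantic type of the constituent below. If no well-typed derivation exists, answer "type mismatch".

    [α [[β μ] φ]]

[β μ]: ⟨s,⟨e,t⟩⟩ applied to s yields ⟨e,t⟩.
[[β μ] φ]: ⟨e,t⟩ applied to e yields t.
[α [[β μ] φ]]: ⟨t,⟨s,e⟩⟩ applied to t yields ⟨s,e⟩.

⟨s,e⟩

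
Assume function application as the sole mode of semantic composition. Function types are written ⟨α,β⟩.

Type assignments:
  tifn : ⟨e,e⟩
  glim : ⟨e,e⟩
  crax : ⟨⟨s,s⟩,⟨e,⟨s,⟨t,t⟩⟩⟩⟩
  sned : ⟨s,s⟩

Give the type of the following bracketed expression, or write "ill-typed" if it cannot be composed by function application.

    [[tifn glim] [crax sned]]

ill-typed

[tifn glim]: ⟨e,e⟩ with ⟨e,e⟩ — neither is a function whose domain matches the other; composition fails here.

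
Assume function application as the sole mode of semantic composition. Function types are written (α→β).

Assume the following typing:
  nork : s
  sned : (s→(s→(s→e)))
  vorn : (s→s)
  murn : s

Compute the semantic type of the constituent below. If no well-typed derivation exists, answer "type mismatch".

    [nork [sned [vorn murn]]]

(s→e)

[vorn murn]: vorn is (s→s), murn is s; result s.
[sned [vorn murn]]: sned is (s→(s→(s→e))), [vorn murn] is s; result (s→(s→e)).
[nork [sned [vorn murn]]]: [sned [vorn murn]] is (s→(s→e)), nork is s; result (s→e).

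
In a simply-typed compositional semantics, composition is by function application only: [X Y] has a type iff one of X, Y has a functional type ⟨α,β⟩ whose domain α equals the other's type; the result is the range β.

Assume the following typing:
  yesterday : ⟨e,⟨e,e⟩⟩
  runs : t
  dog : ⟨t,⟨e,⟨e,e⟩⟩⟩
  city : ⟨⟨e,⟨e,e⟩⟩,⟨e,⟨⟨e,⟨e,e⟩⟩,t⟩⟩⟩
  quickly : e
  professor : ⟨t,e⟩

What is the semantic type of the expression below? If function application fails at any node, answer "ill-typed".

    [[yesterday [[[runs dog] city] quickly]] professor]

e

[runs dog] — dog of type ⟨t,⟨e,⟨e,e⟩⟩⟩ combines with runs of type t: type ⟨e,⟨e,e⟩⟩.
[[runs dog] city] — city of type ⟨⟨e,⟨e,e⟩⟩,⟨e,⟨⟨e,⟨e,e⟩⟩,t⟩⟩⟩ combines with [runs dog] of type ⟨e,⟨e,e⟩⟩: type ⟨e,⟨⟨e,⟨e,e⟩⟩,t⟩⟩.
[[[runs dog] city] quickly] — [[runs dog] city] of type ⟨e,⟨⟨e,⟨e,e⟩⟩,t⟩⟩ combines with quickly of type e: type ⟨⟨e,⟨e,e⟩⟩,t⟩.
[yesterday [[[runs dog] city] quickly]] — [[[runs dog] city] quickly] of type ⟨⟨e,⟨e,e⟩⟩,t⟩ combines with yesterday of type ⟨e,⟨e,e⟩⟩: type t.
[[yesterday [[[runs dog] city] quickly]] professor] — professor of type ⟨t,e⟩ combines with [yesterday [[[runs dog] city] quickly]] of type t: type e.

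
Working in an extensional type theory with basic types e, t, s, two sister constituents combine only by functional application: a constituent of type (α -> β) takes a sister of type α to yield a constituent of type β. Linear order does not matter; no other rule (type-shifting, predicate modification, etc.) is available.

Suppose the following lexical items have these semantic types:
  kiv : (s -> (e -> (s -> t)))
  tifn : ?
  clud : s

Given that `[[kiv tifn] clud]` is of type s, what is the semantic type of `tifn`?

At [[kiv tifn] clud] (required: s): clud is s, which is not a function with range s; hence [kiv tifn] is the functor — type (s -> s).
At [kiv tifn] (required: (s -> s)): kiv is (s -> (e -> (s -> t))), which is not a function with range (s -> s); hence tifn is the functor — type ((s -> (e -> (s -> t))) -> (s -> s)).

((s -> (e -> (s -> t))) -> (s -> s))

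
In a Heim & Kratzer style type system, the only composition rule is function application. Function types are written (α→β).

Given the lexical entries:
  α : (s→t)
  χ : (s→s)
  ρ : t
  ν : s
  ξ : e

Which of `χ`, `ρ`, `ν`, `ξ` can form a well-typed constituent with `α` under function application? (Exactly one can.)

χ : (s→s) — neither side's domain matches the other.
ρ : t — neither side's domain matches the other.
ν — combines: α : (s→t) takes ν : s as argument, giving t.
ξ : e — neither side's domain matches the other.

ν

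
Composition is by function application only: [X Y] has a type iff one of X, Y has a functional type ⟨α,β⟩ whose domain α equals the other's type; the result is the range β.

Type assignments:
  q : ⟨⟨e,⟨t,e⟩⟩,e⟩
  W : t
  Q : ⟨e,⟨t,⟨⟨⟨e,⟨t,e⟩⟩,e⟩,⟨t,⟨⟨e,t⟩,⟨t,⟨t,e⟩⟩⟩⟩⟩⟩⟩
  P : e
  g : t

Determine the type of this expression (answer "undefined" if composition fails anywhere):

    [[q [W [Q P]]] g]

⟨⟨e,t⟩,⟨t,⟨t,e⟩⟩⟩

At [Q P], Q : ⟨e,⟨t,⟨⟨⟨e,⟨t,e⟩⟩,e⟩,⟨t,⟨⟨e,t⟩,⟨t,⟨t,e⟩⟩⟩⟩⟩⟩⟩ takes P : e, giving ⟨t,⟨⟨⟨e,⟨t,e⟩⟩,e⟩,⟨t,⟨⟨e,t⟩,⟨t,⟨t,e⟩⟩⟩⟩⟩⟩.
At [W [Q P]], [Q P] : ⟨t,⟨⟨⟨e,⟨t,e⟩⟩,e⟩,⟨t,⟨⟨e,t⟩,⟨t,⟨t,e⟩⟩⟩⟩⟩⟩ takes W : t, giving ⟨⟨⟨e,⟨t,e⟩⟩,e⟩,⟨t,⟨⟨e,t⟩,⟨t,⟨t,e⟩⟩⟩⟩⟩.
At [q [W [Q P]]], [W [Q P]] : ⟨⟨⟨e,⟨t,e⟩⟩,e⟩,⟨t,⟨⟨e,t⟩,⟨t,⟨t,e⟩⟩⟩⟩⟩ takes q : ⟨⟨e,⟨t,e⟩⟩,e⟩, giving ⟨t,⟨⟨e,t⟩,⟨t,⟨t,e⟩⟩⟩⟩.
At [[q [W [Q P]]] g], [q [W [Q P]]] : ⟨t,⟨⟨e,t⟩,⟨t,⟨t,e⟩⟩⟩⟩ takes g : t, giving ⟨⟨e,t⟩,⟨t,⟨t,e⟩⟩⟩.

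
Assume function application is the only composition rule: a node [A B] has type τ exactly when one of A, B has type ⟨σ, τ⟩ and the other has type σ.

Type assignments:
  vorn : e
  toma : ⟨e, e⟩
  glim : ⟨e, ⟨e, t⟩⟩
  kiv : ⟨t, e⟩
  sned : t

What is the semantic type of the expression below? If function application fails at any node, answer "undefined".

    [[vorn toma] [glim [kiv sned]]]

[vorn toma]: toma is ⟨e, e⟩, vorn is e; result e.
[kiv sned]: kiv is ⟨t, e⟩, sned is t; result e.
[glim [kiv sned]]: glim is ⟨e, ⟨e, t⟩⟩, [kiv sned] is e; result ⟨e, t⟩.
[[vorn toma] [glim [kiv sned]]]: [glim [kiv sned]] is ⟨e, t⟩, [vorn toma] is e; result t.

t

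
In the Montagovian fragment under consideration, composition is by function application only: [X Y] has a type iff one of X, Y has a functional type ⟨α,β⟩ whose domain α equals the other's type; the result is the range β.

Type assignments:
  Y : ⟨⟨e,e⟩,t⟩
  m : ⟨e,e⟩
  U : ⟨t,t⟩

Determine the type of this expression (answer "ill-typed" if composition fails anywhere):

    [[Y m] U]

[Y m]: ⟨⟨e,e⟩,t⟩ applied to ⟨e,e⟩ yields t.
[[Y m] U]: ⟨t,t⟩ applied to t yields t.

t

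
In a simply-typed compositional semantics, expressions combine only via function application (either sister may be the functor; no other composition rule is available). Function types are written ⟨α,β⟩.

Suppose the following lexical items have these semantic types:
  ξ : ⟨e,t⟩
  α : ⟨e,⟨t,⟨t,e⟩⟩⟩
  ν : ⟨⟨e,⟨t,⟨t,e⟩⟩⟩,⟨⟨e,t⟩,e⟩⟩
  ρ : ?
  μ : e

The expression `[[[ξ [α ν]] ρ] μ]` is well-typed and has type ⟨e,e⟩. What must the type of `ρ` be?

⟨e,⟨e,⟨e,e⟩⟩⟩

[[[ξ [α ν]] ρ] μ] is required to be ⟨e,e⟩. μ : e cannot yield ⟨e,e⟩ as functor, so [[ξ [α ν]] ρ] : ⟨e,⟨e,e⟩⟩.
[[ξ [α ν]] ρ] is required to be ⟨e,⟨e,e⟩⟩. [ξ [α ν]] : e cannot yield ⟨e,⟨e,e⟩⟩ as functor, so ρ : ⟨e,⟨e,⟨e,e⟩⟩⟩.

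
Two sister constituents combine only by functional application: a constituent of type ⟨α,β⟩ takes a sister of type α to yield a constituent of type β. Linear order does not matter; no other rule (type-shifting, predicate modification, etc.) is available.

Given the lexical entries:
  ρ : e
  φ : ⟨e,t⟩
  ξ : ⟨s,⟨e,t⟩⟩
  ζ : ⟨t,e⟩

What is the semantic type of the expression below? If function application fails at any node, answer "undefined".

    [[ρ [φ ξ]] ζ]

undefined

[φ ξ]: ⟨e,t⟩ with ⟨s,⟨e,t⟩⟩ — neither is a function whose domain matches the other; composition fails here.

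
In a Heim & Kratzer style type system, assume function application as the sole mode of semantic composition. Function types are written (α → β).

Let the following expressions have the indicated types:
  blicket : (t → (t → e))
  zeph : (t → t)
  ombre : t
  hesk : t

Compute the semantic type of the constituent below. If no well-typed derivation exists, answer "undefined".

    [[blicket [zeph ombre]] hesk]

At [zeph ombre], zeph : (t → t) takes ombre : t, giving t.
At [blicket [zeph ombre]], blicket : (t → (t → e)) takes [zeph ombre] : t, giving (t → e).
At [[blicket [zeph ombre]] hesk], [blicket [zeph ombre]] : (t → e) takes hesk : t, giving e.

e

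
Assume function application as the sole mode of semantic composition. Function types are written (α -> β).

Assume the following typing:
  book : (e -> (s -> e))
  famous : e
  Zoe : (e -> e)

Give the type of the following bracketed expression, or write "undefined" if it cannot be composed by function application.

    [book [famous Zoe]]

At [famous Zoe], Zoe : (e -> e) takes famous : e, giving e.
At [book [famous Zoe]], book : (e -> (s -> e)) takes [famous Zoe] : e, giving (s -> e).

(s -> e)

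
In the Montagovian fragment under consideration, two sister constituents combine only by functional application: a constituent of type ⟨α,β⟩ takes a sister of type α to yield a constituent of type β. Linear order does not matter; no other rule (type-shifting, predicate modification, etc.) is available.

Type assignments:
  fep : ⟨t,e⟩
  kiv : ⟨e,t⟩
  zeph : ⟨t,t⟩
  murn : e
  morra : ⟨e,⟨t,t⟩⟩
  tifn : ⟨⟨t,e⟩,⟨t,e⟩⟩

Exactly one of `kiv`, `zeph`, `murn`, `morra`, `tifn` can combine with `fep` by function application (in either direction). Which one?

tifn

kiv : ⟨e,t⟩ — neither side's domain matches the other.
zeph : ⟨t,t⟩ — neither side's domain matches the other.
murn : e — neither side's domain matches the other.
morra : ⟨e,⟨t,t⟩⟩ — neither side's domain matches the other.
tifn — combines: tifn : ⟨⟨t,e⟩,⟨t,e⟩⟩ takes fep : ⟨t,e⟩ as argument, giving ⟨t,e⟩.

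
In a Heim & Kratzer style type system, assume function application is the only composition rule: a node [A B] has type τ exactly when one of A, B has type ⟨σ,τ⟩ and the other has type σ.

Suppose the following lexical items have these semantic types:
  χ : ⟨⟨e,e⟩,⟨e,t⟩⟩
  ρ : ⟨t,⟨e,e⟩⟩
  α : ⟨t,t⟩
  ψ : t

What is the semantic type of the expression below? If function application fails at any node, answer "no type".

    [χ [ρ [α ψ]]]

At [α ψ], α : ⟨t,t⟩ takes ψ : t, giving t.
At [ρ [α ψ]], ρ : ⟨t,⟨e,e⟩⟩ takes [α ψ] : t, giving ⟨e,e⟩.
At [χ [ρ [α ψ]]], χ : ⟨⟨e,e⟩,⟨e,t⟩⟩ takes [ρ [α ψ]] : ⟨e,e⟩, giving ⟨e,t⟩.

⟨e,t⟩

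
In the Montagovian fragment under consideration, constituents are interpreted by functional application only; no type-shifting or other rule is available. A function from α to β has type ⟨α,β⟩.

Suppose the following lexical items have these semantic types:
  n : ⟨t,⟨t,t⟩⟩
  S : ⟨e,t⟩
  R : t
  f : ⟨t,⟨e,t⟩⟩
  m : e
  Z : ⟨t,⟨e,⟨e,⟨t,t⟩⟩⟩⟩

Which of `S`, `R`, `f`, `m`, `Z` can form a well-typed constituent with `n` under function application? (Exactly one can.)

R

S : ⟨e,t⟩ — n needs t; S needs e; neither fits.
R — combines: n : ⟨t,⟨t,t⟩⟩ takes R : t as argument, giving ⟨t,t⟩.
f : ⟨t,⟨e,t⟩⟩ — n needs t; f needs t; neither fits.
m : e — n needs t; m needs nothing (atomic); neither fits.
Z : ⟨t,⟨e,⟨e,⟨t,t⟩⟩⟩⟩ — n needs t; Z needs t; neither fits.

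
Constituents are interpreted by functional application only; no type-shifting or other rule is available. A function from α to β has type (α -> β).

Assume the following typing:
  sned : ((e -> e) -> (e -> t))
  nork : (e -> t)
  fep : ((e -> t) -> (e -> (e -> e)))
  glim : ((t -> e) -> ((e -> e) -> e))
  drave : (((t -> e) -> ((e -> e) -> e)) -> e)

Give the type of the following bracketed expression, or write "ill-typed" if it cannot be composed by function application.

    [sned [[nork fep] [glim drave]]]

(e -> t)

At [nork fep], fep : ((e -> t) -> (e -> (e -> e))) takes nork : (e -> t), giving (e -> (e -> e)).
At [glim drave], drave : (((t -> e) -> ((e -> e) -> e)) -> e) takes glim : ((t -> e) -> ((e -> e) -> e)), giving e.
At [[nork fep] [glim drave]], [nork fep] : (e -> (e -> e)) takes [glim drave] : e, giving (e -> e).
At [sned [[nork fep] [glim drave]]], sned : ((e -> e) -> (e -> t)) takes [[nork fep] [glim drave]] : (e -> e), giving (e -> t).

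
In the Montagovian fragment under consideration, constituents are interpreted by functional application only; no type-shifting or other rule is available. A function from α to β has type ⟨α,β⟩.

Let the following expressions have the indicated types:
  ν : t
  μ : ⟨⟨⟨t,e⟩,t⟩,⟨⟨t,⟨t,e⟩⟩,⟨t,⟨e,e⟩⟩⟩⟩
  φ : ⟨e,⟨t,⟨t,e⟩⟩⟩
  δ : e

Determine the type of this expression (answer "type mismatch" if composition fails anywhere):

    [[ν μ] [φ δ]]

type mismatch

At [ν μ]: neither t nor ⟨⟨⟨t,e⟩,t⟩,⟨⟨t,⟨t,e⟩⟩,⟨t,⟨e,e⟩⟩⟩⟩ can take the other as argument; the node is ill-typed.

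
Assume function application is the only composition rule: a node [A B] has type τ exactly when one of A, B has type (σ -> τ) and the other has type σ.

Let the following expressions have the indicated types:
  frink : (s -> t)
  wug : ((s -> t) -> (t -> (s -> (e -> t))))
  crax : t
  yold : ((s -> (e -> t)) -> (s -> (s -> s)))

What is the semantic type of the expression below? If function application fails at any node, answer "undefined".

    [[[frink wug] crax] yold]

(s -> (s -> s))

At [frink wug], wug : ((s -> t) -> (t -> (s -> (e -> t)))) takes frink : (s -> t), giving (t -> (s -> (e -> t))).
At [[frink wug] crax], [frink wug] : (t -> (s -> (e -> t))) takes crax : t, giving (s -> (e -> t)).
At [[[frink wug] crax] yold], yold : ((s -> (e -> t)) -> (s -> (s -> s))) takes [[frink wug] crax] : (s -> (e -> t)), giving (s -> (s -> s)).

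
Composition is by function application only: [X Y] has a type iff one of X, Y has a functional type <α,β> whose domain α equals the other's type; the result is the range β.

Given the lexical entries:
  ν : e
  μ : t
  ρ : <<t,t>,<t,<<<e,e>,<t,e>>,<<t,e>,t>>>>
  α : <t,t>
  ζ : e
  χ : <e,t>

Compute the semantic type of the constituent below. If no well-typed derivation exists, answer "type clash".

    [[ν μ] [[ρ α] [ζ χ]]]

type clash

At [ν μ]: neither e nor t can take the other as argument; the node is ill-typed.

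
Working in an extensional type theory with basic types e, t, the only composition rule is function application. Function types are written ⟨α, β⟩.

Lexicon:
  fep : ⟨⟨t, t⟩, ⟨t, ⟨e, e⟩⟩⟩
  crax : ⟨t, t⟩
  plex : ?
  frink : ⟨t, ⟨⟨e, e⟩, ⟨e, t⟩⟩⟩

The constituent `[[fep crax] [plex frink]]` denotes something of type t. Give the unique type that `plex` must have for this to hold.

[[fep crax] [plex frink]] is required to be t. [fep crax] : ⟨t, ⟨e, e⟩⟩ cannot yield t as functor, so [plex frink] : ⟨⟨t, ⟨e, e⟩⟩, t⟩.
[plex frink] is required to be ⟨⟨t, ⟨e, e⟩⟩, t⟩. frink : ⟨t, ⟨⟨e, e⟩, ⟨e, t⟩⟩⟩ cannot yield ⟨⟨t, ⟨e, e⟩⟩, t⟩ as functor, so plex : ⟨⟨t, ⟨⟨e, e⟩, ⟨e, t⟩⟩⟩, ⟨⟨t, ⟨e, e⟩⟩, t⟩⟩.

⟨⟨t, ⟨⟨e, e⟩, ⟨e, t⟩⟩⟩, ⟨⟨t, ⟨e, e⟩⟩, t⟩⟩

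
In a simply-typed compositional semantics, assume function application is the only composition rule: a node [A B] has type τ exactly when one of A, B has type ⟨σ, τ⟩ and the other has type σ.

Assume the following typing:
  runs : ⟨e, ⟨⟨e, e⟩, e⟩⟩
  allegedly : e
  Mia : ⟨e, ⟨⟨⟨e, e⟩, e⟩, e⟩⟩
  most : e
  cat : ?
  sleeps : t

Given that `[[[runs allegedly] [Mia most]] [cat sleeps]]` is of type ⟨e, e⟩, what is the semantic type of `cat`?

[[[runs allegedly] [Mia most]] [cat sleeps]] must have type ⟨e, e⟩. The sister [[runs allegedly] [Mia most]] has type e; that is not a function onto ⟨e, e⟩, so [cat sleeps] must be the functor, of type ⟨e, ⟨e, e⟩⟩.
[cat sleeps] must have type ⟨e, ⟨e, e⟩⟩. The sister sleeps has type t; that is not a function onto ⟨e, ⟨e, e⟩⟩, so cat must be the functor, of type ⟨t, ⟨e, ⟨e, e⟩⟩⟩.

⟨t, ⟨e, ⟨e, e⟩⟩⟩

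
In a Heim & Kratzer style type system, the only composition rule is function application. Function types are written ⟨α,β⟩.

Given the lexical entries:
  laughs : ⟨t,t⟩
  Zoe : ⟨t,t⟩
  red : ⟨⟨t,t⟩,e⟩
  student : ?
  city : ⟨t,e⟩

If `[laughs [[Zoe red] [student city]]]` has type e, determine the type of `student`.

⟨⟨t,e⟩,⟨e,⟨⟨t,t⟩,e⟩⟩⟩

For [laughs [[Zoe red] [student city]]] to have type e with laughs of type ⟨t,t⟩, [[Zoe red] [student city]] must be the function: [[Zoe red] [student city]] : ⟨⟨t,t⟩,e⟩.
For [[Zoe red] [student city]] to have type ⟨⟨t,t⟩,e⟩ with [Zoe red] of type e, [student city] must be the function: [student city] : ⟨e,⟨⟨t,t⟩,e⟩⟩.
For [student city] to have type ⟨e,⟨⟨t,t⟩,e⟩⟩ with city of type ⟨t,e⟩, student must be the function: student : ⟨⟨t,e⟩,⟨e,⟨⟨t,t⟩,e⟩⟩⟩.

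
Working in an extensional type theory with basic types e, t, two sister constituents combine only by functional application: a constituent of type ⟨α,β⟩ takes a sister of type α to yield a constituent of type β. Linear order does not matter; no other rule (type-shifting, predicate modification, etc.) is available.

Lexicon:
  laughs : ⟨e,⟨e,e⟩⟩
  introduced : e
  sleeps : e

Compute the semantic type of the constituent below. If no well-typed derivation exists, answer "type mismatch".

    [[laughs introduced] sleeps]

e

[laughs introduced]: ⟨e,⟨e,e⟩⟩ applied to e yields ⟨e,e⟩.
[[laughs introduced] sleeps]: ⟨e,e⟩ applied to e yields e.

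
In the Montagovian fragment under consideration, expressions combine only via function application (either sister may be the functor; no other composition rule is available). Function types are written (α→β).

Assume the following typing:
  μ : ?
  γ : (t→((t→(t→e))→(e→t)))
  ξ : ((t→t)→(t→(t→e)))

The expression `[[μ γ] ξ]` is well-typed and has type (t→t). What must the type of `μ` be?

At [[μ γ] ξ] (required: (t→t)): ξ is ((t→t)→(t→(t→e))), which is not a function with range (t→t); hence [μ γ] is the functor — type (((t→t)→(t→(t→e)))→(t→t)).
At [μ γ] (required: (((t→t)→(t→(t→e)))→(t→t))): γ is (t→((t→(t→e))→(e→t))), which is not a function with range (((t→t)→(t→(t→e)))→(t→t)); hence μ is the functor — type ((t→((t→(t→e))→(e→t)))→(((t→t)→(t→(t→e)))→(t→t))).

((t→((t→(t→e))→(e→t)))→(((t→t)→(t→(t→e)))→(t→t)))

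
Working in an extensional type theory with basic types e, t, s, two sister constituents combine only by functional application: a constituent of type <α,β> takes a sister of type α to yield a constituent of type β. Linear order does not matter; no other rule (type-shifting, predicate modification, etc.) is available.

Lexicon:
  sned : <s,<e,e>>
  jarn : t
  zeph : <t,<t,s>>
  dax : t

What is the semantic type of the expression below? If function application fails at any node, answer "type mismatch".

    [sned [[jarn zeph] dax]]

[jarn zeph] — zeph of type <t,<t,s>> combines with jarn of type t: type <t,s>.
[[jarn zeph] dax] — [jarn zeph] of type <t,s> combines with dax of type t: type s.
[sned [[jarn zeph] dax]] — sned of type <s,<e,e>> combines with [[jarn zeph] dax] of type s: type <e,e>.

<e,e>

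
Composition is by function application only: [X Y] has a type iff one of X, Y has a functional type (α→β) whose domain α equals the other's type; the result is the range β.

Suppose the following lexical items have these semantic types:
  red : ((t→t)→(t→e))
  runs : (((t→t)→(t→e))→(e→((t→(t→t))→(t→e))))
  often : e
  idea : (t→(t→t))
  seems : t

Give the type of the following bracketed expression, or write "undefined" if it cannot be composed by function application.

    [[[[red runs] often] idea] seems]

[red runs]: runs is (((t→t)→(t→e))→(e→((t→(t→t))→(t→e)))), red is ((t→t)→(t→e)); result (e→((t→(t→t))→(t→e))).
[[red runs] often]: [red runs] is (e→((t→(t→t))→(t→e))), often is e; result ((t→(t→t))→(t→e)).
[[[red runs] often] idea]: [[red runs] often] is ((t→(t→t))→(t→e)), idea is (t→(t→t)); result (t→e).
[[[[red runs] often] idea] seems]: [[[red runs] often] idea] is (t→e), seems is t; result e.

e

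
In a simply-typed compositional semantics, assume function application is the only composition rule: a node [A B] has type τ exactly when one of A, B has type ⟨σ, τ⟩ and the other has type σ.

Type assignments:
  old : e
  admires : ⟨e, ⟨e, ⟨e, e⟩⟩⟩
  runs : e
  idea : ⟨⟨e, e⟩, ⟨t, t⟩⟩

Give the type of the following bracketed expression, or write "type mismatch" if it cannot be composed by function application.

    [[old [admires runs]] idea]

⟨t, t⟩

[admires runs]: functor admires : ⟨e, ⟨e, ⟨e, e⟩⟩⟩, argument runs : e; result ⟨e, ⟨e, e⟩⟩.
[old [admires runs]]: functor [admires runs] : ⟨e, ⟨e, e⟩⟩, argument old : e; result ⟨e, e⟩.
[[old [admires runs]] idea]: functor idea : ⟨⟨e, e⟩, ⟨t, t⟩⟩, argument [old [admires runs]] : ⟨e, e⟩; result ⟨t, t⟩.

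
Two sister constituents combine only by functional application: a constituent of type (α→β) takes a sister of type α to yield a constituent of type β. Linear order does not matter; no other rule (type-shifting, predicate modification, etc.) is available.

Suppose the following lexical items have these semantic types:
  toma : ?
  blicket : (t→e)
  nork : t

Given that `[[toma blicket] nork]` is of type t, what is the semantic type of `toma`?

((t→e)→(t→t))

[[toma blicket] nork] must have type t. The sister nork has type t; that is not a function onto t, so [toma blicket] must be the functor, of type (t→t).
[toma blicket] must have type (t→t). The sister blicket has type (t→e); that is not a function onto (t→t), so toma must be the functor, of type ((t→e)→(t→t)).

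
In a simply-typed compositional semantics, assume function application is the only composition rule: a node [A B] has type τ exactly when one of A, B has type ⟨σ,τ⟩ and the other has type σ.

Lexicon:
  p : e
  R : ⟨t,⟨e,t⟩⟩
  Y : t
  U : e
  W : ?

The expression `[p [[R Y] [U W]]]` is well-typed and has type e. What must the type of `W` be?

⟨e,⟨⟨e,t⟩,⟨e,e⟩⟩⟩

[p [[R Y] [U W]]] is required to be e. p : e cannot yield e as functor, so [[R Y] [U W]] : ⟨e,e⟩.
[[R Y] [U W]] is required to be ⟨e,e⟩. [R Y] : ⟨e,t⟩ cannot yield ⟨e,e⟩ as functor, so [U W] : ⟨⟨e,t⟩,⟨e,e⟩⟩.
[U W] is required to be ⟨⟨e,t⟩,⟨e,e⟩⟩. U : e cannot yield ⟨⟨e,t⟩,⟨e,e⟩⟩ as functor, so W : ⟨e,⟨⟨e,t⟩,⟨e,e⟩⟩⟩.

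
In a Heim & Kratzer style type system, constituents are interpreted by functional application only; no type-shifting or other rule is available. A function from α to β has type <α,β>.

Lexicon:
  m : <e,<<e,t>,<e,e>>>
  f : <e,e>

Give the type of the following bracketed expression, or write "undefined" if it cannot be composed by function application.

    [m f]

undefined

[m f]: <e,<<e,t>,<e,e>>> and <e,e> cannot combine by function application — type clash.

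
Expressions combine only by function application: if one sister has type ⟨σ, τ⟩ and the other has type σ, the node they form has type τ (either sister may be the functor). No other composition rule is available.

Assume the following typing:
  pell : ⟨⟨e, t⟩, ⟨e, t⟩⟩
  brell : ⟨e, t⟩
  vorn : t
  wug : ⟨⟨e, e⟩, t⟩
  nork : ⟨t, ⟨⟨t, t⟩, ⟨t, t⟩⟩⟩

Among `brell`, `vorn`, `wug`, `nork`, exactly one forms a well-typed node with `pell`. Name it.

brell

brell — combines: pell : ⟨⟨e, t⟩, ⟨e, t⟩⟩ takes brell : ⟨e, t⟩ as argument, giving ⟨e, t⟩.
vorn : t — pell needs ⟨e, t⟩; vorn needs nothing (atomic); neither fits.
wug : ⟨⟨e, e⟩, t⟩ — pell needs ⟨e, t⟩; wug needs ⟨e, e⟩; neither fits.
nork : ⟨t, ⟨⟨t, t⟩, ⟨t, t⟩⟩⟩ — pell needs ⟨e, t⟩; nork needs t; neither fits.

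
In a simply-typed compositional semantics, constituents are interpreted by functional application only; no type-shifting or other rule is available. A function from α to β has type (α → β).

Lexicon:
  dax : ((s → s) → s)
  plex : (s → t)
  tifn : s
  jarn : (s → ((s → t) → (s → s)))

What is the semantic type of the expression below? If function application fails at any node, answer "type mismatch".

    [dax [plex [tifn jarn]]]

[tifn jarn]: (s → ((s → t) → (s → s))) applied to s yields ((s → t) → (s → s)).
[plex [tifn jarn]]: ((s → t) → (s → s)) applied to (s → t) yields (s → s).
[dax [plex [tifn jarn]]]: ((s → s) → s) applied to (s → s) yields s.

s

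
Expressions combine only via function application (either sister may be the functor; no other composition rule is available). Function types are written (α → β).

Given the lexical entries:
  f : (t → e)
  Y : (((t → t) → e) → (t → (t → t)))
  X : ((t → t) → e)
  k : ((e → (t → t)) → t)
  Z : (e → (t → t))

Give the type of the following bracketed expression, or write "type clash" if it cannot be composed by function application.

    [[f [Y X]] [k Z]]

type clash

[Y X]: (((t → t) → e) → (t → (t → t))) applied to ((t → t) → e) yields (t → (t → t)).
[f [Y X]]: (t → e) with (t → (t → t)) — neither is a function whose domain matches the other; composition fails here.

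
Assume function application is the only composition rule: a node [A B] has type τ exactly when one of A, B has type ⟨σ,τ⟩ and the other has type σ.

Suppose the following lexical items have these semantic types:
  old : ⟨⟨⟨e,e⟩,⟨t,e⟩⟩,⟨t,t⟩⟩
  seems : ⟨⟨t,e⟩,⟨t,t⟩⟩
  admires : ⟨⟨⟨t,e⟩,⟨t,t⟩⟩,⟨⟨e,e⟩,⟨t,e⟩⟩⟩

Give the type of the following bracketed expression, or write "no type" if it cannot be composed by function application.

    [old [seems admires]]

[seems admires]: ⟨⟨⟨t,e⟩,⟨t,t⟩⟩,⟨⟨e,e⟩,⟨t,e⟩⟩⟩ applied to ⟨⟨t,e⟩,⟨t,t⟩⟩ yields ⟨⟨e,e⟩,⟨t,e⟩⟩.
[old [seems admires]]: ⟨⟨⟨e,e⟩,⟨t,e⟩⟩,⟨t,t⟩⟩ applied to ⟨⟨e,e⟩,⟨t,e⟩⟩ yields ⟨t,t⟩.

⟨t,t⟩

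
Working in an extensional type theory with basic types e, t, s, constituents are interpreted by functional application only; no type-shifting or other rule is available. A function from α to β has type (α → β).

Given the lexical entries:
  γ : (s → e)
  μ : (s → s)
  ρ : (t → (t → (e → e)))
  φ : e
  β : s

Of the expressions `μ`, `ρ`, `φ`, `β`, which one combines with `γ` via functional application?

β

μ : (s → s) — does not combine with γ.
ρ : (t → (t → (e → e))) — does not combine with γ.
φ : e — does not combine with γ.
β — combines: γ : (s → e) takes β : s as argument, giving e.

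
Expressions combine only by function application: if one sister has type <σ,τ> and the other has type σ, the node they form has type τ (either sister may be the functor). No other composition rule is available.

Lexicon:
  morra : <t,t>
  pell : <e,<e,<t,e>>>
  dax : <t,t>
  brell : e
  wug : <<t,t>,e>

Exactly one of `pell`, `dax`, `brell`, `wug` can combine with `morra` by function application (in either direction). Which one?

pell : <e,<e,<t,e>>> — does not combine with morra.
dax : <t,t> — does not combine with morra.
brell : e — does not combine with morra.
wug — combines: wug : <<t,t>,e> takes morra : <t,t> as argument, giving e.

wug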